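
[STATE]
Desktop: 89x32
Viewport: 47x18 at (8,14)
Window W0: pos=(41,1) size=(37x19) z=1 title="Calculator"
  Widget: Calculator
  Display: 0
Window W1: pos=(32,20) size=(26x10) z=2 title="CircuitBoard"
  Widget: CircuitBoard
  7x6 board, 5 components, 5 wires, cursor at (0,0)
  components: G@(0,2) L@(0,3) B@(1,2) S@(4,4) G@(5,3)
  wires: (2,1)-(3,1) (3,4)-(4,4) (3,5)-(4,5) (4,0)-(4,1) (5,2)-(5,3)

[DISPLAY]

                                 ┃│ C │ MC│ MR│
                                 ┃└───┴───┴───┴
                                 ┃             
                                 ┃             
                                 ┃             
                                 ┗━━━━━━━━━━━━━
                        ┏━━━━━━━━━━━━━━━━━━━━━━
                        ┃ CircuitBoard         
                        ┠──────────────────────
                        ┃   0 1 2 3 4 5 6      
                        ┃0  [.]      G   L     
                        ┃                      
                        ┃1           B         
                        ┃                      
                        ┃2       ·             
                        ┗━━━━━━━━━━━━━━━━━━━━━━
                                               
                                               


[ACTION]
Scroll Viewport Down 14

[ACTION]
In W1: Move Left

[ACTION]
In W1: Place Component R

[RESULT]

                                 ┃│ C │ MC│ MR│
                                 ┃└───┴───┴───┴
                                 ┃             
                                 ┃             
                                 ┃             
                                 ┗━━━━━━━━━━━━━
                        ┏━━━━━━━━━━━━━━━━━━━━━━
                        ┃ CircuitBoard         
                        ┠──────────────────────
                        ┃   0 1 2 3 4 5 6      
                        ┃0  [R]      G   L     
                        ┃                      
                        ┃1           B         
                        ┃                      
                        ┃2       ·             
                        ┗━━━━━━━━━━━━━━━━━━━━━━
                                               
                                               


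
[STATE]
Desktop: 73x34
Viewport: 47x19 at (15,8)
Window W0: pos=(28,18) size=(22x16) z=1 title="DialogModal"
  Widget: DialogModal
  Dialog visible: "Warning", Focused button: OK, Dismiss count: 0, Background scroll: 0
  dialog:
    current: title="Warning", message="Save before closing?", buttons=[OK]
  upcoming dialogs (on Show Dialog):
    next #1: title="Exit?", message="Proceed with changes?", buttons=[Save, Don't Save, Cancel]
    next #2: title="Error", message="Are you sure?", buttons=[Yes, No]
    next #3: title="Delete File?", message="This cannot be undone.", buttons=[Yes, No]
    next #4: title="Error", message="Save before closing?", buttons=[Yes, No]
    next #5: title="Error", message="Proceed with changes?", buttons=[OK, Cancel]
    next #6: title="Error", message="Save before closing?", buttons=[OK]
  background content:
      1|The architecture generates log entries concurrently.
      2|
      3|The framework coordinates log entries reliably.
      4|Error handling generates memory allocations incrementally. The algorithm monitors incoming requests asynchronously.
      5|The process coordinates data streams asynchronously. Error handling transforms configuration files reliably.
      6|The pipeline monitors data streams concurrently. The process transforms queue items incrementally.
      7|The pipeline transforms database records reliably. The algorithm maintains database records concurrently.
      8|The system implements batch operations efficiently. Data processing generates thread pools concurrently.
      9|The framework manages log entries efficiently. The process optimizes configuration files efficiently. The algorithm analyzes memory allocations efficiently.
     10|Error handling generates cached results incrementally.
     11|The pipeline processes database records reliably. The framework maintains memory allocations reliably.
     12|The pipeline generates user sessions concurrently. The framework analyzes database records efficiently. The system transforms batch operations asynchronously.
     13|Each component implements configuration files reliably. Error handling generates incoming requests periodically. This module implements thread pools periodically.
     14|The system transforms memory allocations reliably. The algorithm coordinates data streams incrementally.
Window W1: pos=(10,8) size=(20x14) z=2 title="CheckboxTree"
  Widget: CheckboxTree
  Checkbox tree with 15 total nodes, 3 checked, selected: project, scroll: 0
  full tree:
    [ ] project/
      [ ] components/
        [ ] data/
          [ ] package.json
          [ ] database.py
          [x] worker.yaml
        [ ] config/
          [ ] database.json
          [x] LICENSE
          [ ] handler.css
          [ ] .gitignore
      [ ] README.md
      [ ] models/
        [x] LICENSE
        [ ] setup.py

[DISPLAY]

━━━━━━━━━━━━━━┓                                
ckboxTree     ┃                                
──────────────┨                                
 project/     ┃                                
-] components/┃                                
 [-] data/    ┃                                
   [ ] package┃                                
   [ ] databas┃                                
   [x] worker.┃                                
 [-] config/  ┃                                
   [ ] databas┃━━━━━━━━━━━━━━━━━━━┓            
   [x] LICENSE┃DialogModal        ┃            
   [ ] handler┃───────────────────┨            
━━━━━━━━━━━━━━┛he architecture gen┃            
             ┃                    ┃            
             ┃The framework coordi┃            
             ┃Er┌──────────────┐er┃            
             ┃Th│   Warning    │na┃            
             ┃Th│Save before cl│or┃            


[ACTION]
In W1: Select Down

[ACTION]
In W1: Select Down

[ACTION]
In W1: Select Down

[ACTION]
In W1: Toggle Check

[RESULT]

━━━━━━━━━━━━━━┓                                
ckboxTree     ┃                                
──────────────┨                                
 project/     ┃                                
-] components/┃                                
 [-] data/    ┃                                
   [x] package┃                                
   [ ] databas┃                                
   [x] worker.┃                                
 [-] config/  ┃                                
   [ ] databas┃━━━━━━━━━━━━━━━━━━━┓            
   [x] LICENSE┃DialogModal        ┃            
   [ ] handler┃───────────────────┨            
━━━━━━━━━━━━━━┛he architecture gen┃            
             ┃                    ┃            
             ┃The framework coordi┃            
             ┃Er┌──────────────┐er┃            
             ┃Th│   Warning    │na┃            
             ┃Th│Save before cl│or┃            


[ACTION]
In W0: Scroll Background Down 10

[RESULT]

━━━━━━━━━━━━━━┓                                
ckboxTree     ┃                                
──────────────┨                                
 project/     ┃                                
-] components/┃                                
 [-] data/    ┃                                
   [x] package┃                                
   [ ] databas┃                                
   [x] worker.┃                                
 [-] config/  ┃                                
   [ ] databas┃━━━━━━━━━━━━━━━━━━━┓            
   [x] LICENSE┃DialogModal        ┃            
   [ ] handler┃───────────────────┨            
━━━━━━━━━━━━━━┛he pipeline process┃            
             ┃The pipeline generat┃            
             ┃Each component imple┃            
             ┃Th┌──────────────┐rm┃            
             ┃  │   Warning    │  ┃            
             ┃  │Save before cl│  ┃            


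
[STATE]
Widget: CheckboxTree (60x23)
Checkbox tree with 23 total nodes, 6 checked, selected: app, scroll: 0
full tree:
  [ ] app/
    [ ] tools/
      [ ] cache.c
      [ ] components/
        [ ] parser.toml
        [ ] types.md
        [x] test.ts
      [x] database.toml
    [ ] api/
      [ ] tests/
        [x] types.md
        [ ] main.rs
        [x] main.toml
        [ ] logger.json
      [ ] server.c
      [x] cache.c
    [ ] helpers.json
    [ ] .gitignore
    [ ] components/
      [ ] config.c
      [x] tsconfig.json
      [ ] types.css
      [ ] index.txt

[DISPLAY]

>[-] app/                                                   
   [-] tools/                                               
     [ ] cache.c                                            
     [-] components/                                        
       [ ] parser.toml                                      
       [ ] types.md                                         
       [x] test.ts                                          
     [x] database.toml                                      
   [-] api/                                                 
     [-] tests/                                             
       [x] types.md                                         
       [ ] main.rs                                          
       [x] main.toml                                        
       [ ] logger.json                                      
     [ ] server.c                                           
     [x] cache.c                                            
   [ ] helpers.json                                         
   [ ] .gitignore                                           
   [-] components/                                          
     [ ] config.c                                           
     [x] tsconfig.json                                      
     [ ] types.css                                          
     [ ] index.txt                                          


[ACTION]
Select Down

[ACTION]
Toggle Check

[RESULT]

 [-] app/                                                   
>  [x] tools/                                               
     [x] cache.c                                            
     [x] components/                                        
       [x] parser.toml                                      
       [x] types.md                                         
       [x] test.ts                                          
     [x] database.toml                                      
   [-] api/                                                 
     [-] tests/                                             
       [x] types.md                                         
       [ ] main.rs                                          
       [x] main.toml                                        
       [ ] logger.json                                      
     [ ] server.c                                           
     [x] cache.c                                            
   [ ] helpers.json                                         
   [ ] .gitignore                                           
   [-] components/                                          
     [ ] config.c                                           
     [x] tsconfig.json                                      
     [ ] types.css                                          
     [ ] index.txt                                          


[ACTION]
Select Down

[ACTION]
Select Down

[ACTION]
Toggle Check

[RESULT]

 [-] app/                                                   
   [-] tools/                                               
     [x] cache.c                                            
>    [ ] components/                                        
       [ ] parser.toml                                      
       [ ] types.md                                         
       [ ] test.ts                                          
     [x] database.toml                                      
   [-] api/                                                 
     [-] tests/                                             
       [x] types.md                                         
       [ ] main.rs                                          
       [x] main.toml                                        
       [ ] logger.json                                      
     [ ] server.c                                           
     [x] cache.c                                            
   [ ] helpers.json                                         
   [ ] .gitignore                                           
   [-] components/                                          
     [ ] config.c                                           
     [x] tsconfig.json                                      
     [ ] types.css                                          
     [ ] index.txt                                          


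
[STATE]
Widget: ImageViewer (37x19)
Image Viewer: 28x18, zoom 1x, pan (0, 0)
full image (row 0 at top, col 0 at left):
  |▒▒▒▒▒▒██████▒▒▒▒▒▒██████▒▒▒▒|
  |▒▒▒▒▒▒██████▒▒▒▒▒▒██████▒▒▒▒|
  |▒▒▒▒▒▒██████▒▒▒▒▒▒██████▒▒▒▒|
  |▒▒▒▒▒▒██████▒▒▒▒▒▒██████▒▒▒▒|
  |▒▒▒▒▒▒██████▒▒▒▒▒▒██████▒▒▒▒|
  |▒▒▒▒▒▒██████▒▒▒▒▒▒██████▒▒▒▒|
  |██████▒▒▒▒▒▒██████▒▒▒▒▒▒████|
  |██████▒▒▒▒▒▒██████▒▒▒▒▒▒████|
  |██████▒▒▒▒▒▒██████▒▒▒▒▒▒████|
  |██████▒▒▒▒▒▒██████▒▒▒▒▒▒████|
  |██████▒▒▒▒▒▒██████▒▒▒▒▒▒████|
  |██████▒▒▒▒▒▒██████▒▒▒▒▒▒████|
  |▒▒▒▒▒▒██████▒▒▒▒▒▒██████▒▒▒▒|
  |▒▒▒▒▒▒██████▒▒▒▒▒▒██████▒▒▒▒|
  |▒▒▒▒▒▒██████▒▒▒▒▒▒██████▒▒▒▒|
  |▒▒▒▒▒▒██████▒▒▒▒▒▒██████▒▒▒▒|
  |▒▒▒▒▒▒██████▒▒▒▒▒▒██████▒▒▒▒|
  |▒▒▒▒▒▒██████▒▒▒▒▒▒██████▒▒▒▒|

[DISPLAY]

▒▒▒▒▒▒██████▒▒▒▒▒▒██████▒▒▒▒         
▒▒▒▒▒▒██████▒▒▒▒▒▒██████▒▒▒▒         
▒▒▒▒▒▒██████▒▒▒▒▒▒██████▒▒▒▒         
▒▒▒▒▒▒██████▒▒▒▒▒▒██████▒▒▒▒         
▒▒▒▒▒▒██████▒▒▒▒▒▒██████▒▒▒▒         
▒▒▒▒▒▒██████▒▒▒▒▒▒██████▒▒▒▒         
██████▒▒▒▒▒▒██████▒▒▒▒▒▒████         
██████▒▒▒▒▒▒██████▒▒▒▒▒▒████         
██████▒▒▒▒▒▒██████▒▒▒▒▒▒████         
██████▒▒▒▒▒▒██████▒▒▒▒▒▒████         
██████▒▒▒▒▒▒██████▒▒▒▒▒▒████         
██████▒▒▒▒▒▒██████▒▒▒▒▒▒████         
▒▒▒▒▒▒██████▒▒▒▒▒▒██████▒▒▒▒         
▒▒▒▒▒▒██████▒▒▒▒▒▒██████▒▒▒▒         
▒▒▒▒▒▒██████▒▒▒▒▒▒██████▒▒▒▒         
▒▒▒▒▒▒██████▒▒▒▒▒▒██████▒▒▒▒         
▒▒▒▒▒▒██████▒▒▒▒▒▒██████▒▒▒▒         
▒▒▒▒▒▒██████▒▒▒▒▒▒██████▒▒▒▒         
                                     


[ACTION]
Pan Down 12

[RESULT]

▒▒▒▒▒▒██████▒▒▒▒▒▒██████▒▒▒▒         
▒▒▒▒▒▒██████▒▒▒▒▒▒██████▒▒▒▒         
▒▒▒▒▒▒██████▒▒▒▒▒▒██████▒▒▒▒         
▒▒▒▒▒▒██████▒▒▒▒▒▒██████▒▒▒▒         
▒▒▒▒▒▒██████▒▒▒▒▒▒██████▒▒▒▒         
▒▒▒▒▒▒██████▒▒▒▒▒▒██████▒▒▒▒         
                                     
                                     
                                     
                                     
                                     
                                     
                                     
                                     
                                     
                                     
                                     
                                     
                                     


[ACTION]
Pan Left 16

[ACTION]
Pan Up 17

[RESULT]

▒▒▒▒▒▒██████▒▒▒▒▒▒██████▒▒▒▒         
▒▒▒▒▒▒██████▒▒▒▒▒▒██████▒▒▒▒         
▒▒▒▒▒▒██████▒▒▒▒▒▒██████▒▒▒▒         
▒▒▒▒▒▒██████▒▒▒▒▒▒██████▒▒▒▒         
▒▒▒▒▒▒██████▒▒▒▒▒▒██████▒▒▒▒         
▒▒▒▒▒▒██████▒▒▒▒▒▒██████▒▒▒▒         
██████▒▒▒▒▒▒██████▒▒▒▒▒▒████         
██████▒▒▒▒▒▒██████▒▒▒▒▒▒████         
██████▒▒▒▒▒▒██████▒▒▒▒▒▒████         
██████▒▒▒▒▒▒██████▒▒▒▒▒▒████         
██████▒▒▒▒▒▒██████▒▒▒▒▒▒████         
██████▒▒▒▒▒▒██████▒▒▒▒▒▒████         
▒▒▒▒▒▒██████▒▒▒▒▒▒██████▒▒▒▒         
▒▒▒▒▒▒██████▒▒▒▒▒▒██████▒▒▒▒         
▒▒▒▒▒▒██████▒▒▒▒▒▒██████▒▒▒▒         
▒▒▒▒▒▒██████▒▒▒▒▒▒██████▒▒▒▒         
▒▒▒▒▒▒██████▒▒▒▒▒▒██████▒▒▒▒         
▒▒▒▒▒▒██████▒▒▒▒▒▒██████▒▒▒▒         
                                     


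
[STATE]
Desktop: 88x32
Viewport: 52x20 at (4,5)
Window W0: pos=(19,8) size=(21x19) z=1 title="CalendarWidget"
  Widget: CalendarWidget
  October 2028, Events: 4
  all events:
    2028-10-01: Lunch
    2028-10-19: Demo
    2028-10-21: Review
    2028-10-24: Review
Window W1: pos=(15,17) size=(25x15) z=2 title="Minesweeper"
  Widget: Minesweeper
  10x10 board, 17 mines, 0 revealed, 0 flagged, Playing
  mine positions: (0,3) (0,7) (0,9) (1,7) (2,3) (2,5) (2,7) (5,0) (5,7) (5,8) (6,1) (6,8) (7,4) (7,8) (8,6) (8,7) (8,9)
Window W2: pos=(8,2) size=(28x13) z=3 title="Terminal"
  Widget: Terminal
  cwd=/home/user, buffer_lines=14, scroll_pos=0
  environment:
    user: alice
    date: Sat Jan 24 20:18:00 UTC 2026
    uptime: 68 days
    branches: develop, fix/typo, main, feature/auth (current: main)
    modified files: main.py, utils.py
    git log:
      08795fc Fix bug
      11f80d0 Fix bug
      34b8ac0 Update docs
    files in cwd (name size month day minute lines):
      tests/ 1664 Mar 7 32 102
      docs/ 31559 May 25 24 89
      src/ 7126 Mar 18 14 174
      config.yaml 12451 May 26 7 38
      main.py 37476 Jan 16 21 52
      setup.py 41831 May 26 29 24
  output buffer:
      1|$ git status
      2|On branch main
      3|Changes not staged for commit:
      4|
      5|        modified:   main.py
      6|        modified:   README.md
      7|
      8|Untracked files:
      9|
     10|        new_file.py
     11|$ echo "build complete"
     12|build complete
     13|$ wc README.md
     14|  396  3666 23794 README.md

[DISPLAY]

    ┃$ git status              ┃                    
    ┃On branch main            ┃                    
    ┃Changes not staged for com┃                    
    ┃                          ┃━━━┓                
    ┃        modified:   main.p┃   ┃                
    ┃        modified:   README┃───┨                
    ┃                          ┃   ┃                
    ┃Untracked files:          ┃a S┃                
    ┃                          ┃   ┃                
    ┗━━━━━━━━━━━━━━━━━━━━━━━━━━┛7  ┃                
               ┃ 9 10 11 12 13 14 1┃                
               ┃16 17 18 19* 20 21*┃                
           ┏━━━━━━━━━━━━━━━━━━━━━━━┓                
           ┃ Minesweeper           ┃                
           ┠───────────────────────┨                
           ┃■■■■■■■■■■             ┃                
           ┃■■■■■■■■■■             ┃                
           ┃■■■■■■■■■■             ┃                
           ┃■■■■■■■■■■             ┃                
           ┃■■■■■■■■■■             ┃                


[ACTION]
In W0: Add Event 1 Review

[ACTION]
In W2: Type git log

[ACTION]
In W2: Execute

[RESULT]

    ┃$ echo "build complete"   ┃                    
    ┃build complete            ┃                    
    ┃$ wc README.md            ┃                    
    ┃  396  3666 23794 README.m┃━━━┓                
    ┃$ git log                 ┃   ┃                
    ┃08795fc Fix bug           ┃───┨                
    ┃11f80d0 Fix bug           ┃   ┃                
    ┃34b8ac0 Update docs       ┃a S┃                
    ┃$ █                       ┃   ┃                
    ┗━━━━━━━━━━━━━━━━━━━━━━━━━━┛7  ┃                
               ┃ 9 10 11 12 13 14 1┃                
               ┃16 17 18 19* 20 21*┃                
           ┏━━━━━━━━━━━━━━━━━━━━━━━┓                
           ┃ Minesweeper           ┃                
           ┠───────────────────────┨                
           ┃■■■■■■■■■■             ┃                
           ┃■■■■■■■■■■             ┃                
           ┃■■■■■■■■■■             ┃                
           ┃■■■■■■■■■■             ┃                
           ┃■■■■■■■■■■             ┃                


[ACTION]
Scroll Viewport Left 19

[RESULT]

        ┃$ echo "build complete"   ┃                
        ┃build complete            ┃                
        ┃$ wc README.md            ┃                
        ┃  396  3666 23794 README.m┃━━━┓            
        ┃$ git log                 ┃   ┃            
        ┃08795fc Fix bug           ┃───┨            
        ┃11f80d0 Fix bug           ┃   ┃            
        ┃34b8ac0 Update docs       ┃a S┃            
        ┃$ █                       ┃   ┃            
        ┗━━━━━━━━━━━━━━━━━━━━━━━━━━┛7  ┃            
                   ┃ 9 10 11 12 13 14 1┃            
                   ┃16 17 18 19* 20 21*┃            
               ┏━━━━━━━━━━━━━━━━━━━━━━━┓            
               ┃ Minesweeper           ┃            
               ┠───────────────────────┨            
               ┃■■■■■■■■■■             ┃            
               ┃■■■■■■■■■■             ┃            
               ┃■■■■■■■■■■             ┃            
               ┃■■■■■■■■■■             ┃            
               ┃■■■■■■■■■■             ┃            


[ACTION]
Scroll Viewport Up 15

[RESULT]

                                                    
                                                    
        ┏━━━━━━━━━━━━━━━━━━━━━━━━━━┓                
        ┃ Terminal                 ┃                
        ┠──────────────────────────┨                
        ┃$ echo "build complete"   ┃                
        ┃build complete            ┃                
        ┃$ wc README.md            ┃                
        ┃  396  3666 23794 README.m┃━━━┓            
        ┃$ git log                 ┃   ┃            
        ┃08795fc Fix bug           ┃───┨            
        ┃11f80d0 Fix bug           ┃   ┃            
        ┃34b8ac0 Update docs       ┃a S┃            
        ┃$ █                       ┃   ┃            
        ┗━━━━━━━━━━━━━━━━━━━━━━━━━━┛7  ┃            
                   ┃ 9 10 11 12 13 14 1┃            
                   ┃16 17 18 19* 20 21*┃            
               ┏━━━━━━━━━━━━━━━━━━━━━━━┓            
               ┃ Minesweeper           ┃            
               ┠───────────────────────┨            


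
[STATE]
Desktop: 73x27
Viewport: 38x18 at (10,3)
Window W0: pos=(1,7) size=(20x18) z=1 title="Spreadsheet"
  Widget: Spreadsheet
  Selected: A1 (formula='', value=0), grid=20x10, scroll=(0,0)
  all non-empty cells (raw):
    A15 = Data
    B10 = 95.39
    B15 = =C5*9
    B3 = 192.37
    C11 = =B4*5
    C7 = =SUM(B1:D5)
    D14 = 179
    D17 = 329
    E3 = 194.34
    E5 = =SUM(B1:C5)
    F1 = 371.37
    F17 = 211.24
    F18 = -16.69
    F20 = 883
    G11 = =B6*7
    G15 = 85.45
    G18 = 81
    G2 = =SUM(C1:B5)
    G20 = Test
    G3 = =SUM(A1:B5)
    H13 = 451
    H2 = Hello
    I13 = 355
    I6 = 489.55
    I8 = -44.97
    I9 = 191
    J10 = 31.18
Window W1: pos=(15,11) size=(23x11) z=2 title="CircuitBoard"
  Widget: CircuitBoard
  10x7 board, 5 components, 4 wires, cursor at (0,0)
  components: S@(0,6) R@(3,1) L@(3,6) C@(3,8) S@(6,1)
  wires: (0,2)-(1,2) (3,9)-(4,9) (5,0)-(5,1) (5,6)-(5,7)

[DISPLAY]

                                      
                                      
                                      
                                      
━━━━━━━━━━┓                           
heet      ┃                           
──────────┨                           
          ┃                           
     ┏━━━━━━━━━━━━━━━━━━━━━┓          
-----┃ CircuitBoard        ┃          
 [0] ┠─────────────────────┨          
   0 ┃   0 1 2 3 4 5 6 7 8 ┃          
   0 ┃0  [.]      ·        ┃          
   0 ┃            │        ┃          
   0 ┃1           ·        ┃          
   0 ┃                     ┃          
   0 ┃2                    ┃          
   0 ┃                     ┃          


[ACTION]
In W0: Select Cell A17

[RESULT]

                                      
                                      
                                      
                                      
━━━━━━━━━━┓                           
heet      ┃                           
──────────┨                           
          ┃                           
     ┏━━━━━━━━━━━━━━━━━━━━━┓          
-----┃ CircuitBoard        ┃          
   0 ┠─────────────────────┨          
   0 ┃   0 1 2 3 4 5 6 7 8 ┃          
   0 ┃0  [.]      ·        ┃          
   0 ┃            │        ┃          
   0 ┃1           ·        ┃          
   0 ┃                     ┃          
   0 ┃2                    ┃          
   0 ┃                     ┃          


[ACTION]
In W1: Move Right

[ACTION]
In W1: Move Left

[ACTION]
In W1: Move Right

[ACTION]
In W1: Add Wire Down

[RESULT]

                                      
                                      
                                      
                                      
━━━━━━━━━━┓                           
heet      ┃                           
──────────┨                           
          ┃                           
     ┏━━━━━━━━━━━━━━━━━━━━━┓          
-----┃ CircuitBoard        ┃          
   0 ┠─────────────────────┨          
   0 ┃   0 1 2 3 4 5 6 7 8 ┃          
   0 ┃0      [.]  ·        ┃          
   0 ┃        │   │        ┃          
   0 ┃1       ·   ·        ┃          
   0 ┃                     ┃          
   0 ┃2                    ┃          
   0 ┃                     ┃          


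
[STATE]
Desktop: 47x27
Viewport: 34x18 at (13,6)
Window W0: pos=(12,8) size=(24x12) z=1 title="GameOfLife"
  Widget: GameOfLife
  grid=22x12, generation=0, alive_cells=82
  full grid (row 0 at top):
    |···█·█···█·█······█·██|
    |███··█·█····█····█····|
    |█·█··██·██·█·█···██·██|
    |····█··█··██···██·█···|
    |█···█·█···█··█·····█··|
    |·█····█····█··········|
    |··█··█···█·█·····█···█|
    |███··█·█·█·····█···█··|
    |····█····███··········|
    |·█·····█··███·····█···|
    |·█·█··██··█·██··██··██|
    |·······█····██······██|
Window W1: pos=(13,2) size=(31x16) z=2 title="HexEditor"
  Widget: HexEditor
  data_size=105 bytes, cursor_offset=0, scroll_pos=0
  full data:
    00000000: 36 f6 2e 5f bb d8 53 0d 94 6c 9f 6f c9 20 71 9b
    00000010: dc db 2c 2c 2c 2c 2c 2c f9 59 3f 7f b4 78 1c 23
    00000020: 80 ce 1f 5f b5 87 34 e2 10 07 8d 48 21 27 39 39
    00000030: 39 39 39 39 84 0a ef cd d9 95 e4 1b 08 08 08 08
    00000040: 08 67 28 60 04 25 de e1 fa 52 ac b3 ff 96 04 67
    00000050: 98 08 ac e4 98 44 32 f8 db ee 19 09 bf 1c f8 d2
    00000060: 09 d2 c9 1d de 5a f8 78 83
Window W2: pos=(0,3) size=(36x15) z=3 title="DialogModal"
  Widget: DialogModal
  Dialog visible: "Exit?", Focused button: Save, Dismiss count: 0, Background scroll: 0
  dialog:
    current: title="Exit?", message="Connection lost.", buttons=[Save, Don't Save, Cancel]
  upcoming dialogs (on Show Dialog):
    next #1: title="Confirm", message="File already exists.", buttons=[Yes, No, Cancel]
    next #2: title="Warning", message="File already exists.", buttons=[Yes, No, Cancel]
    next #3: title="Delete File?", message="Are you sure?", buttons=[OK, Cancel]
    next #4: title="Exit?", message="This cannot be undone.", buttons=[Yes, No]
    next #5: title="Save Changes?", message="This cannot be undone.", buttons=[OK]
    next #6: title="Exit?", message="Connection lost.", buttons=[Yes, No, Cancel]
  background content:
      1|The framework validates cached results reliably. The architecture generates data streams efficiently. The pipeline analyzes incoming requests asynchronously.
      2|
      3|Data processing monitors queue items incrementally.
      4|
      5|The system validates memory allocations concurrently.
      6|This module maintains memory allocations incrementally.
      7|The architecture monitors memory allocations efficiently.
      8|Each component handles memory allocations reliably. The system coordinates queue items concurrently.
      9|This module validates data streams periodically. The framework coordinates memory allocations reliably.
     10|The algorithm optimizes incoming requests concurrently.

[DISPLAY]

k validates cached res┃2c 2c 2┃   
                      ┃b5 87 3┃   
ing monitors queue ite┃84 0a e┃   
───────────────────┐  ┃04 25 d┃   
  Exit?            │ca┃98 44 3┃   
nection lost.      │oc┃de 5a f┃   
on't Save   Cancel │ a┃       ┃   
───────────────────┘lo┃       ┃   
validates data streams┃       ┃   
m optimizes incoming r┃       ┃   
                      ┃       ┃   
━━━━━━━━━━━━━━━━━━━━━━┛━━━━━━━┛   
····█····███··········┃           
━━━━━━━━━━━━━━━━━━━━━━┛           
                                  
                                  
                                  
                                  


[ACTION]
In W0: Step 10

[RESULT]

k validates cached res┃2c 2c 2┃   
                      ┃b5 87 3┃   
ing monitors queue ite┃84 0a e┃   
───────────────────┐  ┃04 25 d┃   
  Exit?            │ca┃98 44 3┃   
nection lost.      │oc┃de 5a f┃   
on't Save   Cancel │ a┃       ┃   
───────────────────┘lo┃       ┃   
validates data streams┃       ┃   
m optimizes incoming r┃       ┃   
                      ┃       ┃   
━━━━━━━━━━━━━━━━━━━━━━┛━━━━━━━┛   
···███··█·············┃           
━━━━━━━━━━━━━━━━━━━━━━┛           
                                  
                                  
                                  
                                  


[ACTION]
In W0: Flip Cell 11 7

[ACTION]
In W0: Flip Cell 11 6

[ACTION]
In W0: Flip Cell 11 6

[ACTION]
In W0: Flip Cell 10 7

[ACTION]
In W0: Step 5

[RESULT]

k validates cached res┃2c 2c 2┃   
                      ┃b5 87 3┃   
ing monitors queue ite┃84 0a e┃   
───────────────────┐  ┃04 25 d┃   
  Exit?            │ca┃98 44 3┃   
nection lost.      │oc┃de 5a f┃   
on't Save   Cancel │ a┃       ┃   
───────────────────┘lo┃       ┃   
validates data streams┃       ┃   
m optimizes incoming r┃       ┃   
                      ┃       ┃   
━━━━━━━━━━━━━━━━━━━━━━┛━━━━━━━┛   
··███··███············┃           
━━━━━━━━━━━━━━━━━━━━━━┛           
                                  
                                  
                                  
                                  


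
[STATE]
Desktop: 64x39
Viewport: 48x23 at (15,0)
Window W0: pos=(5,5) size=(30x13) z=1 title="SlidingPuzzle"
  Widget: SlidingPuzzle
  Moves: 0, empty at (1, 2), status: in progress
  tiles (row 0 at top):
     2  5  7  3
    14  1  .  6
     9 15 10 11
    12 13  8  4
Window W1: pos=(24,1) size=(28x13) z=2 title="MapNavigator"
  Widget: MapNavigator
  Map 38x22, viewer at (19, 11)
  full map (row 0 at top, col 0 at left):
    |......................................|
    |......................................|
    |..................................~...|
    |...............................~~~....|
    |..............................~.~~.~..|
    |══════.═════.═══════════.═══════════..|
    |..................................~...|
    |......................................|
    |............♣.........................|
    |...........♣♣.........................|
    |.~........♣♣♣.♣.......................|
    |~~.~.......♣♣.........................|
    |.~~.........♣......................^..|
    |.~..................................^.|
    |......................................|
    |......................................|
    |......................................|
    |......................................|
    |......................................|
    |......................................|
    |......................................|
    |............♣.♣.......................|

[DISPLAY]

                                                
         ┏━━━━━━━━━━━━━━━━━━━━━━━━━━┓           
         ┃ MapNavigator             ┃           
         ┠──────────────────────────┨           
         ┃..........................┃           
━━━━━━━━━┃......♣...................┃           
uzzle    ┃.....♣♣...................┃           
─────────┃....♣♣♣.♣.................┃           
─┬────┬──┃.....♣♣......@............┃           
 │  7 │  ┃......♣...................┃           
─┼────┼──┃..........................┃           
 │    │  ┃..........................┃           
─┼────┼──┃..........................┃           
 │ 10 │ 1┗━━━━━━━━━━━━━━━━━━━━━━━━━━┛           
─┼────┼────┤       ┃                            
 │  8 │  4 │       ┃                            
─┴────┴────┘       ┃                            
━━━━━━━━━━━━━━━━━━━┛                            
                                                
                                                
                                                
                                                
                                                


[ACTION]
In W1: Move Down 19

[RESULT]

                                                
         ┏━━━━━━━━━━━━━━━━━━━━━━━━━━┓           
         ┃ MapNavigator             ┃           
         ┠──────────────────────────┨           
         ┃..........................┃           
━━━━━━━━━┃..........................┃           
uzzle    ┃..........................┃           
─────────┃..........................┃           
─┬────┬──┃......♣.♣....@............┃           
 │  7 │  ┃                          ┃           
─┼────┼──┃                          ┃           
 │    │  ┃                          ┃           
─┼────┼──┃                          ┃           
 │ 10 │ 1┗━━━━━━━━━━━━━━━━━━━━━━━━━━┛           
─┼────┼────┤       ┃                            
 │  8 │  4 │       ┃                            
─┴────┴────┘       ┃                            
━━━━━━━━━━━━━━━━━━━┛                            
                                                
                                                
                                                
                                                
                                                


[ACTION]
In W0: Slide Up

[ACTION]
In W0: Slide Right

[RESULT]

                                                
         ┏━━━━━━━━━━━━━━━━━━━━━━━━━━┓           
         ┃ MapNavigator             ┃           
         ┠──────────────────────────┨           
         ┃..........................┃           
━━━━━━━━━┃..........................┃           
uzzle    ┃..........................┃           
─────────┃..........................┃           
─┬────┬──┃......♣.♣....@............┃           
 │  7 │  ┃                          ┃           
─┼────┼──┃                          ┃           
 │ 10 │  ┃                          ┃           
─┼────┼──┃                          ┃           
 │ 15 │ 1┗━━━━━━━━━━━━━━━━━━━━━━━━━━┛           
─┼────┼────┤       ┃                            
 │  8 │  4 │       ┃                            
─┴────┴────┘       ┃                            
━━━━━━━━━━━━━━━━━━━┛                            
                                                
                                                
                                                
                                                
                                                


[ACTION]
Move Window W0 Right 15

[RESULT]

                                                
         ┏━━━━━━━━━━━━━━━━━━━━━━━━━━┓           
         ┃ MapNavigator             ┃           
         ┠──────────────────────────┨           
         ┃..........................┃           
     ┏━━━┃..........................┃           
     ┃ Sl┃..........................┃           
     ┠───┃..........................┃           
     ┃┌──┃......♣.♣....@............┃           
     ┃│  ┃                          ┃           
     ┃├──┃                          ┃           
     ┃│ 1┃                          ┃           
     ┃├──┃                          ┃           
     ┃│  ┗━━━━━━━━━━━━━━━━━━━━━━━━━━┛           
     ┃├────┼────┼────┼────┤       ┃             
     ┃│ 12 │ 13 │  8 │  4 │       ┃             
     ┃└────┴────┴────┴────┘       ┃             
     ┗━━━━━━━━━━━━━━━━━━━━━━━━━━━━┛             
                                                
                                                
                                                
                                                
                                                


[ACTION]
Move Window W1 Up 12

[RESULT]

         ┏━━━━━━━━━━━━━━━━━━━━━━━━━━┓           
         ┃ MapNavigator             ┃           
         ┠──────────────────────────┨           
         ┃..........................┃           
         ┃..........................┃           
     ┏━━━┃..........................┃           
     ┃ Sl┃..........................┃           
     ┠───┃......♣.♣....@............┃           
     ┃┌──┃                          ┃           
     ┃│  ┃                          ┃           
     ┃├──┃                          ┃           
     ┃│ 1┃                          ┃           
     ┃├──┗━━━━━━━━━━━━━━━━━━━━━━━━━━┛           
     ┃│  9 │    │ 15 │ 11 │       ┃             
     ┃├────┼────┼────┼────┤       ┃             
     ┃│ 12 │ 13 │  8 │  4 │       ┃             
     ┃└────┴────┴────┴────┘       ┃             
     ┗━━━━━━━━━━━━━━━━━━━━━━━━━━━━┛             
                                                
                                                
                                                
                                                
                                                
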